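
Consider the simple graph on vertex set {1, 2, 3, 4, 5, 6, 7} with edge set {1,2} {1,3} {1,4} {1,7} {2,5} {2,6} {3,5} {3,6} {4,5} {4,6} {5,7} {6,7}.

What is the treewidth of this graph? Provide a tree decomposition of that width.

The largest bag has 4 vertices, giving width 3; this decomposition certifies tw(G) ≤ 3. For the lower bound: the 4 vertex sets {4,5}, {3,6}, {1}, {7} are disjoint, each induces a connected subgraph, and every pair is joined by at least one edge of G. Contracting each set to a single vertex therefore yields K_{4} as a minor, and since treewidth is minor-monotone, tw(G) ≥ tw(K_{4}) = 3. Hence tw(G) = 3 exactly.

Treewidth 3.
Bags: B1 = {1, 4, 5, 6}  B2 = {1, 3, 5, 6}  B3 = {1, 5, 6, 7}  B4 = {1, 2, 5, 6}
Tree: B1–B2, B2–B3, B3–B4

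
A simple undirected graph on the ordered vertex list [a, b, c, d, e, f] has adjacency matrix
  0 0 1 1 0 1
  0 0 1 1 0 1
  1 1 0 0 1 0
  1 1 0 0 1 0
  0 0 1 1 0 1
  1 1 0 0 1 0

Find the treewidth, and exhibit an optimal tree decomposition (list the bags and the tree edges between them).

The largest bag has 4 vertices, giving width 3; this decomposition certifies tw(G) ≤ 3. For the lower bound: the 4 vertex sets {b,d}, {a,c}, {f}, {e} are disjoint, each induces a connected subgraph, and every pair is joined by at least one edge of G. Contracting each set to a single vertex therefore yields K_{4} as a minor, and since treewidth is minor-monotone, tw(G) ≥ tw(K_{4}) = 3. Therefore the treewidth is 3.

Treewidth 3.
One optimal decomposition is:
Bags: B1 = {b, c, d, f}  B2 = {a, c, d, f}  B3 = {c, d, e, f}
Tree: B1–B2, B2–B3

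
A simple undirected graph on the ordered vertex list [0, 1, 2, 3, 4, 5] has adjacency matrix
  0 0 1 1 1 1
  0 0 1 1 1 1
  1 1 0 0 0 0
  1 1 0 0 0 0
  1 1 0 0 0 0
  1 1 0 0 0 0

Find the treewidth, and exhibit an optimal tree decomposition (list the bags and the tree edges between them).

Treewidth 2.
One optimal decomposition is:
Bags: B1 = {0, 1, 3}  B2 = {0, 1, 4}  B3 = {0, 1, 5}  B4 = {0, 1, 2}
Tree: B1–B2, B2–B3, B3–B4

Every bag has size at most 3, so the width is 3 − 1 = 2 and tw(G) ≤ 2. The edges 1–3–0–4–1 form a cycle, so G is not a tree and its treewidth is at least 2. Therefore the treewidth is 2.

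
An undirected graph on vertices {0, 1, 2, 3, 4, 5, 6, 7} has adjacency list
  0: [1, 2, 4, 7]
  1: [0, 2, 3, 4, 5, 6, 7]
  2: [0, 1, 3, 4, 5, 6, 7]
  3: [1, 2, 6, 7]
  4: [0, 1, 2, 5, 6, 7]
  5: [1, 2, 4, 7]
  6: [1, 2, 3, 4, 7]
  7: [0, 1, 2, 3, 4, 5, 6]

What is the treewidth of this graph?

A width-4 tree decomposition is:
Bags: B1 = {1, 2, 4, 6, 7}  B2 = {0, 1, 2, 4, 7}  B3 = {1, 2, 3, 6, 7}  B4 = {1, 2, 4, 5, 7}
Tree: B1–B2, B1–B3, B2–B4
The largest bag has 5 vertices, giving width 4; this decomposition certifies tw(G) ≤ 4. Conversely, {1, 2, 3, 6, 7} is a clique of size 5, and the vertices of any clique must share a bag in every tree decomposition; so some bag has ≥ 5 vertices and tw(G) ≥ 4. Hence tw(G) = 4 exactly.

4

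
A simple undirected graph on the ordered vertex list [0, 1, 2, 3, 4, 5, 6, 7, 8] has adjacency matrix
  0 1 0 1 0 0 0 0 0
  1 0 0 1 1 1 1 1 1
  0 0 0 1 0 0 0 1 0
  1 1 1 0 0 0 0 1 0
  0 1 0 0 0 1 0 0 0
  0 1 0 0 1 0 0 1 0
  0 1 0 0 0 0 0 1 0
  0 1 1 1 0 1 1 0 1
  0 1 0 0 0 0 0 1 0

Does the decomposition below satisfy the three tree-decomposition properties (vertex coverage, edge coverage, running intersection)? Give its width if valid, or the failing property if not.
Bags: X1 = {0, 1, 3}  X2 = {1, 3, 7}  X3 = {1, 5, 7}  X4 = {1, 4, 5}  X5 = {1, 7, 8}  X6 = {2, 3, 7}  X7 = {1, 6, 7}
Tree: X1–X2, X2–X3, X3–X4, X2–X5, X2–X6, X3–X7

Vertex coverage: the bags together contain {0, 1, 2, 3, 4, 5, 6, 7, 8}, the full vertex set. Edge coverage: each edge of G has both endpoints in at least one bag. Running intersection: for every vertex, the bags containing it form a connected subtree. All three properties hold, so this is a valid tree decomposition of width max|bag| − 1 = 2, and hence tw(G) ≤ 2.

Yes; width 2.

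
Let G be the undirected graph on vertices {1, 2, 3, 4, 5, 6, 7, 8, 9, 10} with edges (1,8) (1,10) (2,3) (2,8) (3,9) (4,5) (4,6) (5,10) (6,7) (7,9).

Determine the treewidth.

2

A width-2 tree decomposition is:
Bags: B1 = {2, 3, 9}  B2 = {2, 8, 9}  B3 = {1, 8, 9}  B4 = {1, 9, 10}  B5 = {5, 9, 10}  B6 = {4, 5, 9}  B7 = {4, 6, 9}  B8 = {6, 7, 9}
Tree: B1–B2, B2–B3, B3–B4, B4–B5, B5–B6, B6–B7, B7–B8
Every bag has size at most 3, so the width is 3 − 1 = 2 and tw(G) ≤ 2. Since 9–3–2–8–1–10–5–4–6–7–9 is a cycle in G, G is not acyclic. Forests are exactly the graphs of treewidth ≤ 1, so tw(G) ≥ 2. Hence tw(G) = 2 exactly.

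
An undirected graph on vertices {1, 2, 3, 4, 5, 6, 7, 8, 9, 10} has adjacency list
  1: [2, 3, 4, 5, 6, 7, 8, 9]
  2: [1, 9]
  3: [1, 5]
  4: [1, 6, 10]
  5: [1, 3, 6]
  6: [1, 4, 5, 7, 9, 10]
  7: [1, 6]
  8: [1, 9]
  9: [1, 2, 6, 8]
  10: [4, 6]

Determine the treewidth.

2

A width-2 tree decomposition is:
Bags: B1 = {1, 6, 9}  B2 = {1, 5, 6}  B3 = {1, 2, 9}  B4 = {1, 4, 6}  B5 = {1, 6, 7}  B6 = {4, 6, 10}  B7 = {1, 3, 5}  B8 = {1, 8, 9}
Tree: B1–B2, B1–B3, B2–B4, B4–B5, B4–B6, B2–B7, B3–B8
Each bag holds 3 vertices, so the decomposition has width 2, which upper-bounds the treewidth. For the lower bound, the 3 vertices {1, 8, 9} are pairwise adjacent, and any tree decomposition puts a clique entirely inside one bag — forcing width ≥ 2. Therefore the treewidth is 2.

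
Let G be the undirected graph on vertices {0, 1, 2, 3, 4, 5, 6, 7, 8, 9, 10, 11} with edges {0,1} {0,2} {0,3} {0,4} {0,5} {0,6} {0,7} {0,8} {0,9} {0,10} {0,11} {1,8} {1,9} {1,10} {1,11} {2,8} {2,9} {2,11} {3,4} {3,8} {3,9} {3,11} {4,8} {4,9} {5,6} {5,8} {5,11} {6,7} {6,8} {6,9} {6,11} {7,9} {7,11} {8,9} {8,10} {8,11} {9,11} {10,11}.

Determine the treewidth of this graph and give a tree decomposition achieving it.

Treewidth 4.
Bags: B1 = {0, 1, 8, 9, 11}  B2 = {0, 3, 8, 9, 11}  B3 = {0, 6, 8, 9, 11}  B4 = {0, 3, 4, 8, 9}  B5 = {0, 5, 6, 8, 11}  B6 = {0, 6, 7, 9, 11}  B7 = {0, 1, 8, 10, 11}  B8 = {0, 2, 8, 9, 11}
Tree: B1–B2, B1–B3, B2–B4, B3–B5, B3–B6, B1–B7, B3–B8

The largest bag has 5 vertices, giving width 4; this decomposition certifies tw(G) ≤ 4. For the lower bound, the 5 vertices {0, 1, 8, 9, 11} are pairwise adjacent, and any tree decomposition puts a clique entirely inside one bag — forcing width ≥ 4. The upper and lower bounds meet at 4, so that is the treewidth.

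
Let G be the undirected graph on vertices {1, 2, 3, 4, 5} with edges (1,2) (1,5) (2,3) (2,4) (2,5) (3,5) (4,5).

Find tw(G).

A width-2 tree decomposition is:
Bags: B1 = {2, 3, 5}  B2 = {2, 4, 5}  B3 = {1, 2, 5}
Tree: B1–B2, B2–B3
The largest bag has 3 vertices, giving width 2; this decomposition certifies tw(G) ≤ 2. On the other hand G contains the 3-clique {1, 2, 5}. A clique must lie in a single bag of any decomposition, so no decomposition can have width below 2. The upper and lower bounds meet at 2, so that is the treewidth.

2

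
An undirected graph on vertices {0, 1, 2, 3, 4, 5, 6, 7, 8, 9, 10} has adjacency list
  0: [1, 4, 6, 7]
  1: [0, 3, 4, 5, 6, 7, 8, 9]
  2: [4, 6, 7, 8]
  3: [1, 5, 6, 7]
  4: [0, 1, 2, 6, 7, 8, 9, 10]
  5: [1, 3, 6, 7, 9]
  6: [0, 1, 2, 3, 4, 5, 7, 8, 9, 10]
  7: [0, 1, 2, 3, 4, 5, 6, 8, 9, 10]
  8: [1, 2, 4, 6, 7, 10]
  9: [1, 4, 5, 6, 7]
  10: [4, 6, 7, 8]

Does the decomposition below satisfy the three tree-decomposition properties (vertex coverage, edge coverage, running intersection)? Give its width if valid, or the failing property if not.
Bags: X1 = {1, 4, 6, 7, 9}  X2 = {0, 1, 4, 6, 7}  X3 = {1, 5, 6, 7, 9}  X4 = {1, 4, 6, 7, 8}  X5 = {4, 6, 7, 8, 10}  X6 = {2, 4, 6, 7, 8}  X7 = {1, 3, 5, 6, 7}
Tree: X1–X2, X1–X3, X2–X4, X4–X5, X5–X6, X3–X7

Yes; width 4.

Checking the three conditions: (i) the bags cover all of {0, 1, 2, 3, 4, 5, 6, 7, 8, 9, 10}; (ii) for each edge, some bag contains both endpoints; (iii) the bags containing any fixed vertex form a subtree. All hold, so the decomposition is valid with width 5 − 1 = 4.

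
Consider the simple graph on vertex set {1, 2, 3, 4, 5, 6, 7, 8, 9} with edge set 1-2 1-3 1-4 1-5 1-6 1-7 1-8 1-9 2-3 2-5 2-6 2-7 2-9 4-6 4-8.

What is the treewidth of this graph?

A width-2 tree decomposition is:
Bags: B1 = {1, 2, 3}  B2 = {1, 2, 5}  B3 = {1, 2, 9}  B4 = {1, 2, 6}  B5 = {1, 2, 7}  B6 = {1, 4, 6}  B7 = {1, 4, 8}
Tree: B1–B2, B2–B3, B2–B4, B1–B5, B4–B6, B6–B7
The largest bag has 3 vertices, giving width 2; this decomposition certifies tw(G) ≤ 2. Conversely, {1, 4, 8} is a clique of size 3, and the vertices of any clique must share a bag in every tree decomposition; so some bag has ≥ 3 vertices and tw(G) ≥ 2. Hence tw(G) = 2 exactly.

2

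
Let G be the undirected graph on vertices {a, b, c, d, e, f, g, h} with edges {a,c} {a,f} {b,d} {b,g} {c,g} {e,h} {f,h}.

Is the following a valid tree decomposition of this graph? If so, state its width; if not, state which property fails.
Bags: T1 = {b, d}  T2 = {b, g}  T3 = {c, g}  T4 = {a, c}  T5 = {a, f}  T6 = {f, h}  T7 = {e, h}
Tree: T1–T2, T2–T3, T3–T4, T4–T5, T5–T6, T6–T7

Checking the three conditions: (i) the bags cover all of {a, b, c, d, e, f, g, h}; (ii) for each edge, some bag contains both endpoints; (iii) the bags containing any fixed vertex form a subtree. All hold, so the decomposition is valid with width 2 − 1 = 1.

Yes; width 1.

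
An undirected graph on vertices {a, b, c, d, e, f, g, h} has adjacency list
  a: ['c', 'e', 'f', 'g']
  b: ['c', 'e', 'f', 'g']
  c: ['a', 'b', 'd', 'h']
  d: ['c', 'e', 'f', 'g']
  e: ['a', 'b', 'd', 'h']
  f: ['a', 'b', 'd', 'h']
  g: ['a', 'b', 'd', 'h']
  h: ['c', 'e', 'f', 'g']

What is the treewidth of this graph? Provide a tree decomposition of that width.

Each bag holds 5 vertices, so the decomposition has width 4, which upper-bounds the treewidth. For the lower bound: the 5 vertex sets {b,g}, {c,h}, {a,f}, {d}, {e} are disjoint, each induces a connected subgraph, and every pair is joined by at least one edge of G. Contracting each set to a single vertex therefore yields K_{5} as a minor, and since treewidth is minor-monotone, tw(G) ≥ tw(K_{5}) = 4. Therefore the treewidth is 4.

Treewidth 4.
One such decomposition:
Bags: B1 = {a, b, d, g, h}  B2 = {a, b, c, d, h}  B3 = {a, b, d, f, h}  B4 = {a, b, d, e, h}
Tree: B1–B2, B2–B3, B3–B4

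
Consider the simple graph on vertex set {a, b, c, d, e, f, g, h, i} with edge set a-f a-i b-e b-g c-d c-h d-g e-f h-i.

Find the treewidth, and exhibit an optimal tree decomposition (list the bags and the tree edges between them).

Treewidth 2.
One optimal decomposition is:
Bags: B1 = {b, d, g}  B2 = {b, d, e}  B3 = {d, e, f}  B4 = {a, d, f}  B5 = {a, d, i}  B6 = {d, h, i}  B7 = {c, d, h}
Tree: B1–B2, B2–B3, B3–B4, B4–B5, B5–B6, B6–B7

Each bag holds 3 vertices, so the decomposition has width 2, which upper-bounds the treewidth. For the lower bound, G contains the cycle d–g–b–e–f–a–i–h–c–d, so G is not a forest; only forests have treewidth ≤ 1, hence tw(G) ≥ 2. Hence tw(G) = 2 exactly.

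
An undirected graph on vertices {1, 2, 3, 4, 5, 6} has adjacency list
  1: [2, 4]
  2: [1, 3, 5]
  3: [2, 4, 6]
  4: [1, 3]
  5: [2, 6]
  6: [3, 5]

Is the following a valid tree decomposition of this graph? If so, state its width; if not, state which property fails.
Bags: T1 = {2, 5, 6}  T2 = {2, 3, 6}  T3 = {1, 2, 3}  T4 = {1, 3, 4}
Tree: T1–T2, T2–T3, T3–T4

Every vertex of G appears in some bag (union = {1, 2, 3, 4, 5, 6}); every edge is covered by a bag; and for each vertex v the set of bags containing v is connected in the bag tree. The decomposition is therefore valid. The largest bag has 3 vertices, so the width is 2.

Yes; width 2.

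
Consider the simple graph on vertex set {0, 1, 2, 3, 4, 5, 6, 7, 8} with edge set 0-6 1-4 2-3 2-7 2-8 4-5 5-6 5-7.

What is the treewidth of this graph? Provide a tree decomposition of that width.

Treewidth 1.
Bags: B1 = {5, 6}  B2 = {5, 7}  B3 = {4, 5}  B4 = {2, 7}  B5 = {2, 8}  B6 = {0, 6}  B7 = {1, 4}  B8 = {2, 3}
Tree: B1–B2, B1–B3, B2–B4, B4–B5, B1–B6, B3–B7, B4–B8

The largest bag has 2 vertices, giving width 1; this decomposition certifies tw(G) ≤ 1. Any graph with an edge has treewidth ≥ 1, and G has the edge 6–5. Therefore the treewidth is 1.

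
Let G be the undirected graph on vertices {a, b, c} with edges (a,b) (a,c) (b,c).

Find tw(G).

A width-2 tree decomposition is:
Bags: B1 = {a, b, c}
Tree: (single bag)
A single bag containing all 3 vertices is trivially a valid decomposition of width 2. On the other hand G contains the 3-clique {a, b, c}. A clique must lie in a single bag of any decomposition, so no decomposition can have width below 2. The upper and lower bounds meet at 2, so that is the treewidth.

2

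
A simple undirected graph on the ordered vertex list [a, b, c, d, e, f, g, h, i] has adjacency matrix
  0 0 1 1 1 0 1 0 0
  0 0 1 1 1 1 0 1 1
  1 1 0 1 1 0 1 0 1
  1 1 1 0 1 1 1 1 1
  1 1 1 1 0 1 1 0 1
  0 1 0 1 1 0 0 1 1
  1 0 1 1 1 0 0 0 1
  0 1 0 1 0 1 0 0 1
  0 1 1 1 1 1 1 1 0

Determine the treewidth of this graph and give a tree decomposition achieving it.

Treewidth 4.
One optimal decomposition is:
Bags: B1 = {b, c, d, e, i}  B2 = {c, d, e, g, i}  B3 = {a, c, d, e, g}  B4 = {b, d, e, f, i}  B5 = {b, d, f, h, i}
Tree: B1–B2, B2–B3, B1–B4, B4–B5

Every bag has size at most 5, so the width is 5 − 1 = 4 and tw(G) ≤ 4. For the lower bound, the 5 vertices {a, c, d, e, g} are pairwise adjacent, and any tree decomposition puts a clique entirely inside one bag — forcing width ≥ 4. Hence tw(G) = 4 exactly.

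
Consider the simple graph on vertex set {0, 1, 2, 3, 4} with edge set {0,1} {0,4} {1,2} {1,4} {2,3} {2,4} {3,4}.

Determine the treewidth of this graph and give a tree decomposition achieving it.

Treewidth 2.
One optimal decomposition is:
Bags: B1 = {2, 3, 4}  B2 = {1, 2, 4}  B3 = {0, 1, 4}
Tree: B1–B2, B2–B3

The largest bag has 3 vertices, giving width 2; this decomposition certifies tw(G) ≤ 2. Conversely, {0, 1, 4} is a clique of size 3, and the vertices of any clique must share a bag in every tree decomposition; so some bag has ≥ 3 vertices and tw(G) ≥ 2. The upper and lower bounds meet at 2, so that is the treewidth.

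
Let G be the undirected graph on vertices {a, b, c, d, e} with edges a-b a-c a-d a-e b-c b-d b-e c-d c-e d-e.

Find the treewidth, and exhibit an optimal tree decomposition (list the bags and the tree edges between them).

Treewidth 4.
One such decomposition:
Bags: B1 = {a, b, c, d, e}
Tree: (single bag)

With just one bag of size 5, the width is 5 − 1 = 4, so tw(G) ≤ 4. Conversely, {a, b, c, d, e} is a clique of size 5, and the vertices of any clique must share a bag in every tree decomposition; so some bag has ≥ 5 vertices and tw(G) ≥ 4. The upper and lower bounds meet at 4, so that is the treewidth.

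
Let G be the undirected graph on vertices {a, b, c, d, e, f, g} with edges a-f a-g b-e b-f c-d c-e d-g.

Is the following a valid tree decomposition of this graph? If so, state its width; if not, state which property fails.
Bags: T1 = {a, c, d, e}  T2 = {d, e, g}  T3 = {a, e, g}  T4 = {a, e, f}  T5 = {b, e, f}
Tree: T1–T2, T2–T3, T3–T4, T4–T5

A tree decomposition must satisfy three properties: every vertex lies in some bag; for every edge, both endpoints lie together in some bag; and for every vertex, the bags containing it form a connected subtree. Here bags containing vertex a are not connected in the tree, so the decomposition is invalid.

No — bags containing vertex a are not connected in the tree.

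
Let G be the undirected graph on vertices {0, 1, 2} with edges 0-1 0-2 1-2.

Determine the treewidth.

2

A width-2 tree decomposition is:
Bags: B1 = {0, 1, 2}
Tree: (single bag)
With just one bag of size 3, the width is 3 − 1 = 2, so tw(G) ≤ 2. Conversely, {0, 1, 2} is a clique of size 3, and the vertices of any clique must share a bag in every tree decomposition; so some bag has ≥ 3 vertices and tw(G) ≥ 2. The upper and lower bounds meet at 2, so that is the treewidth.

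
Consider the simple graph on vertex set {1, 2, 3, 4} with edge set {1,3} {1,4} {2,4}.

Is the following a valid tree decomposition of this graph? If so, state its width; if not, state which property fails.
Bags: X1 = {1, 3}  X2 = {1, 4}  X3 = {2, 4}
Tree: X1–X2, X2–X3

Yes; width 1.

Every vertex of G appears in some bag (union = {1, 2, 3, 4}); every edge is covered by a bag; and for each vertex v the set of bags containing v is connected in the bag tree. The decomposition is therefore valid. The largest bag has 2 vertices, so the width is 1.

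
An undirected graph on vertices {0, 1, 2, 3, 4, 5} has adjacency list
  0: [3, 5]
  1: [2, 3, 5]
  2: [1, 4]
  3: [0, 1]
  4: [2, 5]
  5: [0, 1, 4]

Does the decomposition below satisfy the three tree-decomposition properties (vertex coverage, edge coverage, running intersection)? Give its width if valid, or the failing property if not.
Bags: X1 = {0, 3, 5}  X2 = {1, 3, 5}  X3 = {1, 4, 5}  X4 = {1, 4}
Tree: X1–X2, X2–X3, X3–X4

A tree decomposition must satisfy three properties: every vertex lies in some bag; for every edge, both endpoints lie together in some bag; and for every vertex, the bags containing it form a connected subtree. Here vertex 2 appears in no bag, so the decomposition is invalid.

No — vertex 2 appears in no bag.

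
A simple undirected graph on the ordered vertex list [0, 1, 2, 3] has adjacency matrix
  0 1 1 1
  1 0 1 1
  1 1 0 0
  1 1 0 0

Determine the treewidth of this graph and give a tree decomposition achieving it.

Treewidth 2.
One such decomposition:
Bags: B1 = {0, 1, 2}  B2 = {0, 1, 3}
Tree: B1–B2

The largest bag has 3 vertices, giving width 2; this decomposition certifies tw(G) ≤ 2. Conversely, {0, 1, 2} is a clique of size 3, and the vertices of any clique must share a bag in every tree decomposition; so some bag has ≥ 3 vertices and tw(G) ≥ 2. Hence tw(G) = 2 exactly.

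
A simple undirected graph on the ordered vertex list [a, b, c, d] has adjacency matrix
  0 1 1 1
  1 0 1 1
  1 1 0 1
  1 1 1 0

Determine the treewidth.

A width-3 tree decomposition is:
Bags: B1 = {a, b, c, d}
Tree: (single bag)
A single bag containing all 4 vertices is trivially a valid decomposition of width 3. On the other hand G contains the 4-clique {a, b, c, d}. A clique must lie in a single bag of any decomposition, so no decomposition can have width below 3. Combining the bounds, tw(G) = 3.

3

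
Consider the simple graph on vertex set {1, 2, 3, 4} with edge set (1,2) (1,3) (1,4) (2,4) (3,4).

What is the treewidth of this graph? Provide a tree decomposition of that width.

Treewidth 2.
Bags: B1 = {1, 2, 4}  B2 = {1, 3, 4}
Tree: B1–B2

The largest bag has 3 vertices, giving width 2; this decomposition certifies tw(G) ≤ 2. On the other hand G contains the 3-clique {1, 2, 4}. A clique must lie in a single bag of any decomposition, so no decomposition can have width below 2. Combining the bounds, tw(G) = 2.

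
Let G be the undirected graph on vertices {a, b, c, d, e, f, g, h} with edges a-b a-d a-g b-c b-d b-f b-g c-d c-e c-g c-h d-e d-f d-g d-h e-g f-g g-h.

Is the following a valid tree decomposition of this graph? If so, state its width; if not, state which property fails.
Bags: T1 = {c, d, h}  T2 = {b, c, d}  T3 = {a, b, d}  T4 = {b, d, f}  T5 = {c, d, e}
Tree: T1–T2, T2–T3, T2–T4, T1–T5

No — vertex g appears in no bag.

A tree decomposition must satisfy three properties: every vertex lies in some bag; for every edge, both endpoints lie together in some bag; and for every vertex, the bags containing it form a connected subtree. Here vertex g appears in no bag, so the decomposition is invalid.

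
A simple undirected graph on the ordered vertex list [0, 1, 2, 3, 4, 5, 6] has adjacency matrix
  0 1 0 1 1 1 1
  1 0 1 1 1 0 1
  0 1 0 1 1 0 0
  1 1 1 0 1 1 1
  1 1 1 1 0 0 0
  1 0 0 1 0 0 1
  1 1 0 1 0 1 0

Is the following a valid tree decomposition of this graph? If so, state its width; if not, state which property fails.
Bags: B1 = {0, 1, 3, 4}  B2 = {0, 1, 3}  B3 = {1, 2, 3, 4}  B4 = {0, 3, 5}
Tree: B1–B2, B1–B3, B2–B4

No — vertex 6 appears in no bag.

A tree decomposition must satisfy three properties: every vertex lies in some bag; for every edge, both endpoints lie together in some bag; and for every vertex, the bags containing it form a connected subtree. Here vertex 6 appears in no bag, so the decomposition is invalid.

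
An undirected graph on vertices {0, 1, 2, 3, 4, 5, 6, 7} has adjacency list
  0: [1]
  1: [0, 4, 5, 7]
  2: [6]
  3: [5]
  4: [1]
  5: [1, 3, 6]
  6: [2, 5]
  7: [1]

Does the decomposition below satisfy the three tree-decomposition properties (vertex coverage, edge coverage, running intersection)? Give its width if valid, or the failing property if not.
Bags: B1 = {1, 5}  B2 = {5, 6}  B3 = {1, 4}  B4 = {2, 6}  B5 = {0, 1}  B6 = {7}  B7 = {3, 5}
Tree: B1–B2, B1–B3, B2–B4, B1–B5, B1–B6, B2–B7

No — edge (1,7) lies in no bag.

A tree decomposition must satisfy three properties: every vertex lies in some bag; for every edge, both endpoints lie together in some bag; and for every vertex, the bags containing it form a connected subtree. Here edge (1,7) lies in no bag, so the decomposition is invalid.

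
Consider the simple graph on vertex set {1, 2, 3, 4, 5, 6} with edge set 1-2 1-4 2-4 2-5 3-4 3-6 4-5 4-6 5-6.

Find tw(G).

2

A width-2 tree decomposition is:
Bags: B1 = {2, 4, 5}  B2 = {4, 5, 6}  B3 = {3, 4, 6}  B4 = {1, 2, 4}
Tree: B1–B2, B2–B3, B1–B4
The largest bag has 3 vertices, giving width 2; this decomposition certifies tw(G) ≤ 2. For the lower bound, the 3 vertices {1, 2, 4} are pairwise adjacent, and any tree decomposition puts a clique entirely inside one bag — forcing width ≥ 2. Hence tw(G) = 2 exactly.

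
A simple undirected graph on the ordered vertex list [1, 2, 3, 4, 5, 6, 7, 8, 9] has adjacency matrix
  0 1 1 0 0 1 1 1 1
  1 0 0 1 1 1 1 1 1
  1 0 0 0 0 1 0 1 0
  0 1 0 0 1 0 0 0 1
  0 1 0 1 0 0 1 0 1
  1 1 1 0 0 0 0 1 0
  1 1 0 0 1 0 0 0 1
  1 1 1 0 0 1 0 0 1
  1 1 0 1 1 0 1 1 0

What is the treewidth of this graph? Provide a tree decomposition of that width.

Each bag holds 4 vertices, so the decomposition has width 3, which upper-bounds the treewidth. Conversely, {1, 2, 8, 9} is a clique of size 4, and the vertices of any clique must share a bag in every tree decomposition; so some bag has ≥ 4 vertices and tw(G) ≥ 3. Combining the bounds, tw(G) = 3.

Treewidth 3.
One such decomposition:
Bags: B1 = {1, 2, 7, 9}  B2 = {1, 2, 8, 9}  B3 = {2, 5, 7, 9}  B4 = {1, 2, 6, 8}  B5 = {2, 4, 5, 9}  B6 = {1, 3, 6, 8}
Tree: B1–B2, B1–B3, B2–B4, B3–B5, B4–B6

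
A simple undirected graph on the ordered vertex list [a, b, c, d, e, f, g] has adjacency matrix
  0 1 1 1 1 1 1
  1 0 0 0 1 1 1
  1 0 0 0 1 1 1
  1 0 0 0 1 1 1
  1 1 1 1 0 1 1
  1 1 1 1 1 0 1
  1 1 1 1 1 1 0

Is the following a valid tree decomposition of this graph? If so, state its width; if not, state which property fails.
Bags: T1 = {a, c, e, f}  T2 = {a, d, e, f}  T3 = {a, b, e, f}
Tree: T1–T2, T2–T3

No — vertex g appears in no bag.

A tree decomposition must satisfy three properties: every vertex lies in some bag; for every edge, both endpoints lie together in some bag; and for every vertex, the bags containing it form a connected subtree. Here vertex g appears in no bag, so the decomposition is invalid.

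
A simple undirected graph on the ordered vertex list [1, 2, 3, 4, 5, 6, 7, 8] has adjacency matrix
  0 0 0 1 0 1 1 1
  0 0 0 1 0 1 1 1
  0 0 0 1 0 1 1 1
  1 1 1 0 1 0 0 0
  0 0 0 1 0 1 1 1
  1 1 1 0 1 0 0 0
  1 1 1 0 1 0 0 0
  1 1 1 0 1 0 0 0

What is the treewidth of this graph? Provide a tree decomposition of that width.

Treewidth 4.
One such decomposition:
Bags: B1 = {1, 4, 6, 7, 8}  B2 = {4, 5, 6, 7, 8}  B3 = {2, 4, 6, 7, 8}  B4 = {3, 4, 6, 7, 8}
Tree: B1–B2, B2–B3, B3–B4

Each bag holds 5 vertices, so the decomposition has width 4, which upper-bounds the treewidth. For the lower bound: the 5 vertex sets {1,4}, {5,6}, {2,8}, {7}, {3} are disjoint, each induces a connected subgraph, and every pair is joined by at least one edge of G. Contracting each set to a single vertex therefore yields K_{5} as a minor, and since treewidth is minor-monotone, tw(G) ≥ tw(K_{5}) = 4. Therefore the treewidth is 4.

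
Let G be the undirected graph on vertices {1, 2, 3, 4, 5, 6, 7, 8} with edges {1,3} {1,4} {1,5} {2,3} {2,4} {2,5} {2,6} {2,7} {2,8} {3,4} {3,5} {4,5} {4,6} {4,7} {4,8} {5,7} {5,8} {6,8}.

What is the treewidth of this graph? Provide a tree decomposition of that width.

Treewidth 3.
One optimal decomposition is:
Bags: B1 = {2, 3, 4, 5}  B2 = {1, 3, 4, 5}  B3 = {2, 4, 5, 8}  B4 = {2, 4, 6, 8}  B5 = {2, 4, 5, 7}
Tree: B1–B2, B1–B3, B3–B4, B3–B5

The largest bag has 4 vertices, giving width 3; this decomposition certifies tw(G) ≤ 3. On the other hand G contains the 4-clique {1, 3, 4, 5}. A clique must lie in a single bag of any decomposition, so no decomposition can have width below 3. Hence tw(G) = 3 exactly.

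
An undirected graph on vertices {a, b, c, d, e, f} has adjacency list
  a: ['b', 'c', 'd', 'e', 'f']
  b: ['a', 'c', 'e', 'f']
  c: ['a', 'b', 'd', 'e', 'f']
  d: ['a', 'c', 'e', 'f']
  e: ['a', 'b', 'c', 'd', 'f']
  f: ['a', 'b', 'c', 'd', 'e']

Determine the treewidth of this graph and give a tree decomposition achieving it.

Treewidth 4.
One optimal decomposition is:
Bags: B1 = {a, c, d, e, f}  B2 = {a, b, c, e, f}
Tree: B1–B2

The largest bag has 5 vertices, giving width 4; this decomposition certifies tw(G) ≤ 4. Conversely, {a, c, d, e, f} is a clique of size 5, and the vertices of any clique must share a bag in every tree decomposition; so some bag has ≥ 5 vertices and tw(G) ≥ 4. The upper and lower bounds meet at 4, so that is the treewidth.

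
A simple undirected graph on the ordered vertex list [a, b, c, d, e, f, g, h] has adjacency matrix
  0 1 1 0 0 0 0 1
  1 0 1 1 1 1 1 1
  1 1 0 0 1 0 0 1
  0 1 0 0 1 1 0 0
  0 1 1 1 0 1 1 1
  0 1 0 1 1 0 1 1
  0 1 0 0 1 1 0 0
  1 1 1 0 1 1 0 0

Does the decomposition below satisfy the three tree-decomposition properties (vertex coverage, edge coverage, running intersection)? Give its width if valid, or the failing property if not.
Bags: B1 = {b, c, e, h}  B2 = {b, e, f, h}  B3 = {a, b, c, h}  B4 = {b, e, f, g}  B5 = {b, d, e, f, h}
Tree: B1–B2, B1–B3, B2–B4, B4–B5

No — bags containing vertex h are not connected in the tree.

A tree decomposition must satisfy three properties: every vertex lies in some bag; for every edge, both endpoints lie together in some bag; and for every vertex, the bags containing it form a connected subtree. Here bags containing vertex h are not connected in the tree, so the decomposition is invalid.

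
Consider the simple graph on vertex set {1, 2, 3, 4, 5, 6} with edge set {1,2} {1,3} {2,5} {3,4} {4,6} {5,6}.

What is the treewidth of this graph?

A width-2 tree decomposition is:
Bags: B1 = {1, 2, 5}  B2 = {1, 5, 6}  B3 = {1, 4, 6}  B4 = {1, 3, 4}
Tree: B1–B2, B2–B3, B3–B4
The largest bag has 3 vertices, giving width 2; this decomposition certifies tw(G) ≤ 2. The edges 1–2–5–6–4–3–1 form a cycle, so G is not a tree and its treewidth is at least 2. The upper and lower bounds meet at 2, so that is the treewidth.

2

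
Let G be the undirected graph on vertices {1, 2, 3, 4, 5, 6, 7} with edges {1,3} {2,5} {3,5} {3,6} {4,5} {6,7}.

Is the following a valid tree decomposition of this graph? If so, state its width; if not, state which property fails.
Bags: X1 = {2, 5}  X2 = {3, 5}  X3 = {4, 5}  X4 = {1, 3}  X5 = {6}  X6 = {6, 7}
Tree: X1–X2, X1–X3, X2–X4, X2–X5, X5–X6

A tree decomposition must satisfy three properties: every vertex lies in some bag; for every edge, both endpoints lie together in some bag; and for every vertex, the bags containing it form a connected subtree. Here edge (3,6) lies in no bag, so the decomposition is invalid.

No — edge (3,6) lies in no bag.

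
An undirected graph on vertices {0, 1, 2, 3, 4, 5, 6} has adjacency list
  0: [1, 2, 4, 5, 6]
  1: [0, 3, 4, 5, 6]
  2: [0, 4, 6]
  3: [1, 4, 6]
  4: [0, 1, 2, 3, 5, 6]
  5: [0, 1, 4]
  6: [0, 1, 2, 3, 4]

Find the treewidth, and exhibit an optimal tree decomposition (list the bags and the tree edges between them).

Treewidth 3.
One such decomposition:
Bags: B1 = {0, 2, 4, 6}  B2 = {0, 1, 4, 6}  B3 = {0, 1, 4, 5}  B4 = {1, 3, 4, 6}
Tree: B1–B2, B2–B3, B2–B4

Each bag holds 4 vertices, so the decomposition has width 3, which upper-bounds the treewidth. For the lower bound, the 4 vertices {0, 1, 4, 5} are pairwise adjacent, and any tree decomposition puts a clique entirely inside one bag — forcing width ≥ 3. Combining the bounds, tw(G) = 3.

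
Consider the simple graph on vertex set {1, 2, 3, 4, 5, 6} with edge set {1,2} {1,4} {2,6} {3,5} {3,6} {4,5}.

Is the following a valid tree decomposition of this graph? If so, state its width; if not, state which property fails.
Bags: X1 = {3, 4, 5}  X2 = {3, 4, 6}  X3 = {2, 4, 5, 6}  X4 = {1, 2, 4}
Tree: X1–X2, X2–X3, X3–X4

No — bags containing vertex 5 are not connected in the tree.

A tree decomposition must satisfy three properties: every vertex lies in some bag; for every edge, both endpoints lie together in some bag; and for every vertex, the bags containing it form a connected subtree. Here bags containing vertex 5 are not connected in the tree, so the decomposition is invalid.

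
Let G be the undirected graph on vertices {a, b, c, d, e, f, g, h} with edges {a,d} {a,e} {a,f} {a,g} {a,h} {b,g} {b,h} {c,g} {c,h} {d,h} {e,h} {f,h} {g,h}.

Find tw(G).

A width-2 tree decomposition is:
Bags: B1 = {b, g, h}  B2 = {a, g, h}  B3 = {c, g, h}  B4 = {a, d, h}  B5 = {a, e, h}  B6 = {a, f, h}
Tree: B1–B2, B1–B3, B2–B4, B4–B5, B5–B6
Every bag has size at most 3, so the width is 3 − 1 = 2 and tw(G) ≤ 2. Conversely, {c, g, h} is a clique of size 3, and the vertices of any clique must share a bag in every tree decomposition; so some bag has ≥ 3 vertices and tw(G) ≥ 2. Therefore the treewidth is 2.

2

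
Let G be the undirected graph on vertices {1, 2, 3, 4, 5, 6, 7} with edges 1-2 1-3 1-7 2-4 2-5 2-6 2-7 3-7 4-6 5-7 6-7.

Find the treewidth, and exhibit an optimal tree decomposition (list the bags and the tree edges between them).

Treewidth 2.
One optimal decomposition is:
Bags: B1 = {1, 2, 7}  B2 = {2, 6, 7}  B3 = {2, 4, 6}  B4 = {2, 5, 7}  B5 = {1, 3, 7}
Tree: B1–B2, B2–B3, B1–B4, B1–B5

Every bag has size at most 3, so the width is 3 − 1 = 2 and tw(G) ≤ 2. For the lower bound, the 3 vertices {2, 4, 6} are pairwise adjacent, and any tree decomposition puts a clique entirely inside one bag — forcing width ≥ 2. Combining the bounds, tw(G) = 2.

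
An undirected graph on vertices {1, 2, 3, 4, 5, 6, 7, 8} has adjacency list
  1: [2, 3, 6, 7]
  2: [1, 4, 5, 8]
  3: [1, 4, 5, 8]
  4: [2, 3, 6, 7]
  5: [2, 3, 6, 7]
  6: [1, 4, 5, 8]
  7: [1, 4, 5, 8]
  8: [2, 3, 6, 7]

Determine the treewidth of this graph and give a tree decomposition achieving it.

Treewidth 4.
One such decomposition:
Bags: B1 = {2, 3, 6, 7, 8}  B2 = {2, 3, 4, 6, 7}  B3 = {1, 2, 3, 6, 7}  B4 = {2, 3, 5, 6, 7}
Tree: B1–B2, B2–B3, B3–B4

Every bag has size at most 5, so the width is 5 − 1 = 4 and tw(G) ≤ 4. For the lower bound: the 5 vertex sets {6,8}, {4,7}, {1,3}, {2}, {5} are disjoint, each induces a connected subgraph, and every pair is joined by at least one edge of G. Contracting each set to a single vertex therefore yields K_{5} as a minor, and since treewidth is minor-monotone, tw(G) ≥ tw(K_{5}) = 4. Hence tw(G) = 4 exactly.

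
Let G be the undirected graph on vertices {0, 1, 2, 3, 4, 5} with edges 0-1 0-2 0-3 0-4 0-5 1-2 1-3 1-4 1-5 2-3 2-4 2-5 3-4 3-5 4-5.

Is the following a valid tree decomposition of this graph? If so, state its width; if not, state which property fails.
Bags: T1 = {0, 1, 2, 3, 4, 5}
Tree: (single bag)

Yes; width 5.

Checking the three conditions: (i) the bags cover all of {0, 1, 2, 3, 4, 5}; (ii) for each edge, some bag contains both endpoints; (iii) the bags containing any fixed vertex form a subtree. All hold, so the decomposition is valid with width 6 − 1 = 5.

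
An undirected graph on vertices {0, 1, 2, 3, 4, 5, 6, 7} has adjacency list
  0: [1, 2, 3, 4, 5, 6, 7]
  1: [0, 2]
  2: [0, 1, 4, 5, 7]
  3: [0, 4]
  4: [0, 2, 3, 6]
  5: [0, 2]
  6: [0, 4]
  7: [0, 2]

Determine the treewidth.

A width-2 tree decomposition is:
Bags: B1 = {0, 2, 4}  B2 = {0, 1, 2}  B3 = {0, 2, 5}  B4 = {0, 4, 6}  B5 = {0, 3, 4}  B6 = {0, 2, 7}
Tree: B1–B2, B2–B3, B1–B4, B4–B5, B1–B6
Each bag holds 3 vertices, so the decomposition has width 2, which upper-bounds the treewidth. On the other hand G contains the 3-clique {0, 1, 2}. A clique must lie in a single bag of any decomposition, so no decomposition can have width below 2. Hence tw(G) = 2 exactly.

2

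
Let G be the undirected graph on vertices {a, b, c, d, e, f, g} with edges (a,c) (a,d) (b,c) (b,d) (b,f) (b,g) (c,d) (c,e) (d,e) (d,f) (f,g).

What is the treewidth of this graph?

2

A width-2 tree decomposition is:
Bags: B1 = {a, c, d}  B2 = {b, c, d}  B3 = {b, d, f}  B4 = {c, d, e}  B5 = {b, f, g}
Tree: B1–B2, B2–B3, B2–B4, B3–B5
Every bag has size at most 3, so the width is 3 − 1 = 2 and tw(G) ≤ 2. On the other hand G contains the 3-clique {c, d, e}. A clique must lie in a single bag of any decomposition, so no decomposition can have width below 2. The upper and lower bounds meet at 2, so that is the treewidth.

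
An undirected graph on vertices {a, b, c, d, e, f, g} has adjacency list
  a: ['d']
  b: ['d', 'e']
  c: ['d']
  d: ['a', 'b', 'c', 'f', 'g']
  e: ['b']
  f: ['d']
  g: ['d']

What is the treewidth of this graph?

A width-1 tree decomposition is:
Bags: B1 = {b, d}  B2 = {b, e}  B3 = {a, d}  B4 = {d, g}  B5 = {d, f}  B6 = {c, d}
Tree: B1–B2, B1–B3, B3–B4, B1–B5, B4–B6
Each bag holds 2 vertices, so the decomposition has width 1, which upper-bounds the treewidth. G has an edge, so its treewidth is at least 1. Hence tw(G) = 1 exactly.

1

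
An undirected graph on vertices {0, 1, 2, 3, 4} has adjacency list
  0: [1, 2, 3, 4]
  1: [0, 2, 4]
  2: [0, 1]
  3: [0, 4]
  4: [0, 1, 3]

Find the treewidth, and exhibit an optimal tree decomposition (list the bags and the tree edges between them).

Every bag has size at most 3, so the width is 3 − 1 = 2 and tw(G) ≤ 2. For the lower bound, the 3 vertices {0, 1, 2} are pairwise adjacent, and any tree decomposition puts a clique entirely inside one bag — forcing width ≥ 2. Hence tw(G) = 2 exactly.

Treewidth 2.
Bags: B1 = {0, 1, 2}  B2 = {0, 1, 4}  B3 = {0, 3, 4}
Tree: B1–B2, B2–B3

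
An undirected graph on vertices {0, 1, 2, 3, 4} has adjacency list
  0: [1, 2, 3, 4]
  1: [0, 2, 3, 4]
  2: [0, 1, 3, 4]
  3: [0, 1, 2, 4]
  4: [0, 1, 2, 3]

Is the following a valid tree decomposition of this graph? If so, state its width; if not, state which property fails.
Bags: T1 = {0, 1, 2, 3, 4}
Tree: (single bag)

Yes; width 4.

Checking the three conditions: (i) the bags cover all of {0, 1, 2, 3, 4}; (ii) for each edge, some bag contains both endpoints; (iii) the bags containing any fixed vertex form a subtree. All hold, so the decomposition is valid with width 5 − 1 = 4.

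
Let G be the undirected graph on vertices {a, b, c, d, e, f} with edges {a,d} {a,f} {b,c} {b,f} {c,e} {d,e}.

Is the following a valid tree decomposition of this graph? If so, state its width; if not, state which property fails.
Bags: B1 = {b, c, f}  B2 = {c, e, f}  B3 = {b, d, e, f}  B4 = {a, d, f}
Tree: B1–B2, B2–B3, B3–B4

A tree decomposition must satisfy three properties: every vertex lies in some bag; for every edge, both endpoints lie together in some bag; and for every vertex, the bags containing it form a connected subtree. Here bags containing vertex b are not connected in the tree, so the decomposition is invalid.

No — bags containing vertex b are not connected in the tree.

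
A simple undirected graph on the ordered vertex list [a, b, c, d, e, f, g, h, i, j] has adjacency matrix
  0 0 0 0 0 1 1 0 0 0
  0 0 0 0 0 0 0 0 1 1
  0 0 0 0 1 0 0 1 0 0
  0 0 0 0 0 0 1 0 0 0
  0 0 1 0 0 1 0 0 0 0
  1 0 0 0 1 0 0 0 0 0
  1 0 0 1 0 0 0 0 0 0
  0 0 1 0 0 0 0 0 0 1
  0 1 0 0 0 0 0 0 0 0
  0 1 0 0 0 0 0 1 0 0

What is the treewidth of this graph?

A width-1 tree decomposition is:
Bags: B1 = {d, g}  B2 = {a, g}  B3 = {a, f}  B4 = {e, f}  B5 = {c, e}  B6 = {c, h}  B7 = {h, j}  B8 = {b, j}  B9 = {b, i}
Tree: B1–B2, B2–B3, B3–B4, B4–B5, B5–B6, B6–B7, B7–B8, B8–B9
The largest bag has 2 vertices, giving width 1; this decomposition certifies tw(G) ≤ 1. G has an edge, so its treewidth is at least 1. Hence tw(G) = 1 exactly.

1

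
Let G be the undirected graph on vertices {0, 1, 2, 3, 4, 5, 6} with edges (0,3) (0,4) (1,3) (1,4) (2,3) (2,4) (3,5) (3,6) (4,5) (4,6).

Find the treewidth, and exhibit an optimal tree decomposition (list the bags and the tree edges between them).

The largest bag has 3 vertices, giving width 2; this decomposition certifies tw(G) ≤ 2. The edges 4–2–3–1–4 form a cycle, so G is not a tree and its treewidth is at least 2. Combining the bounds, tw(G) = 2.

Treewidth 2.
One such decomposition:
Bags: B1 = {2, 3, 4}  B2 = {1, 3, 4}  B3 = {0, 3, 4}  B4 = {3, 4, 5}  B5 = {3, 4, 6}
Tree: B1–B2, B2–B3, B3–B4, B4–B5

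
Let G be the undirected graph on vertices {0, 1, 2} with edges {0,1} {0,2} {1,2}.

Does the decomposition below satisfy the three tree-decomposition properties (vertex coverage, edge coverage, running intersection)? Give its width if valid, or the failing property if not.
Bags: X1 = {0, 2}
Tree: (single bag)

No — vertex 1 appears in no bag.

A tree decomposition must satisfy three properties: every vertex lies in some bag; for every edge, both endpoints lie together in some bag; and for every vertex, the bags containing it form a connected subtree. Here vertex 1 appears in no bag, so the decomposition is invalid.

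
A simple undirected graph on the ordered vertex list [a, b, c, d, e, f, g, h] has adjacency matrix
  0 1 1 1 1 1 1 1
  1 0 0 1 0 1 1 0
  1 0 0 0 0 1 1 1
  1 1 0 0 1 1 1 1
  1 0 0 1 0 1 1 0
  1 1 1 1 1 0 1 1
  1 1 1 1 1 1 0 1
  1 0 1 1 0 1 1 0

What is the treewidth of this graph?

A width-4 tree decomposition is:
Bags: B1 = {a, d, f, g, h}  B2 = {a, c, f, g, h}  B3 = {a, d, e, f, g}  B4 = {a, b, d, f, g}
Tree: B1–B2, B1–B3, B3–B4
Every bag has size at most 5, so the width is 5 − 1 = 4 and tw(G) ≤ 4. For the lower bound, the 5 vertices {a, d, e, f, g} are pairwise adjacent, and any tree decomposition puts a clique entirely inside one bag — forcing width ≥ 4. Hence tw(G) = 4 exactly.

4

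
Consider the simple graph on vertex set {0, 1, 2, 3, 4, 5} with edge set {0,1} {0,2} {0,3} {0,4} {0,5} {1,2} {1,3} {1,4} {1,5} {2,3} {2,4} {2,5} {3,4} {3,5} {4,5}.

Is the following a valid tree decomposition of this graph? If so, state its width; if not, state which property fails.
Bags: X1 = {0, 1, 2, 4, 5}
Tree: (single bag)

A tree decomposition must satisfy three properties: every vertex lies in some bag; for every edge, both endpoints lie together in some bag; and for every vertex, the bags containing it form a connected subtree. Here vertex 3 appears in no bag, so the decomposition is invalid.

No — vertex 3 appears in no bag.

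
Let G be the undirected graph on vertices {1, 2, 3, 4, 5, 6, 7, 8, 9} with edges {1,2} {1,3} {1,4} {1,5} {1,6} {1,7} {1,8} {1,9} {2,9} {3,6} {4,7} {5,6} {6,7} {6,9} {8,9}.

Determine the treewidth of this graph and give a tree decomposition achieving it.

Treewidth 2.
Bags: B1 = {1, 5, 6}  B2 = {1, 6, 9}  B3 = {1, 8, 9}  B4 = {1, 6, 7}  B5 = {1, 3, 6}  B6 = {1, 4, 7}  B7 = {1, 2, 9}
Tree: B1–B2, B2–B3, B1–B4, B1–B5, B4–B6, B2–B7

The largest bag has 3 vertices, giving width 2; this decomposition certifies tw(G) ≤ 2. On the other hand G contains the 3-clique {1, 8, 9}. A clique must lie in a single bag of any decomposition, so no decomposition can have width below 2. Hence tw(G) = 2 exactly.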